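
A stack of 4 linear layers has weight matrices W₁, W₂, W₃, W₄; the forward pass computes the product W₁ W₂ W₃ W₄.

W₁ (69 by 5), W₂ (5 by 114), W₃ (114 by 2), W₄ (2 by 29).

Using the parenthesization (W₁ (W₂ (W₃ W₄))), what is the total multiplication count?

(W₃ W₄): 114×2 by 2×29 → 114×29, cost 114·2·29 = 6612
(W₂ (W₃ W₄)): 5×114 by 114×29 → 5×29, cost 5·114·29 = 16530; cumulative 23142
(W₁ (W₂ (W₃ W₄))): 69×5 by 5×29 → 69×29, cost 69·5·29 = 10005; cumulative 33147
Total: 33147 scalar multiplications.

33147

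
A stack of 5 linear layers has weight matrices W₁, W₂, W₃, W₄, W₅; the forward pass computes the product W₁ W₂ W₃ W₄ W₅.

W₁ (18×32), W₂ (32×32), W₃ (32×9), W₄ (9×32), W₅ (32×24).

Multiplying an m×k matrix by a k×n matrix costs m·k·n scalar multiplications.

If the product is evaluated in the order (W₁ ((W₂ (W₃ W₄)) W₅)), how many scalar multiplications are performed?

80384

(W₃ W₄): 32×9 by 9×32 → 32×32, cost 32·9·32 = 9216
(W₂ (W₃ W₄)): 32×32 by 32×32 → 32×32, cost 32·32·32 = 32768; cumulative 41984
((W₂ (W₃ W₄)) W₅): 32×32 by 32×24 → 32×24, cost 32·32·24 = 24576; cumulative 66560
(W₁ ((W₂ (W₃ W₄)) W₅)): 18×32 by 32×24 → 18×24, cost 18·32·24 = 13824; cumulative 80384
Total: 80384 scalar multiplications.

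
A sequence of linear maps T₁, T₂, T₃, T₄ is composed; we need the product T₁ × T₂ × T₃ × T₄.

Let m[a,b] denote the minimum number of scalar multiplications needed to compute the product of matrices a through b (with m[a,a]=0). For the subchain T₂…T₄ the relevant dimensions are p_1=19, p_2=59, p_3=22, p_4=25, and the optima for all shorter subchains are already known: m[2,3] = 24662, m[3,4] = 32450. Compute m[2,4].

m[2,4] = min over k∈[2,3] of m[2,k]+m[k+1,4]+p_{1}·p_k·p_{4}.
k=2: 0 + 32450 + 19·59·25 = 60475; k=3: 24662 + 0 + 19·22·25 = 35112.
Minimum: 35112 at k=3.

35112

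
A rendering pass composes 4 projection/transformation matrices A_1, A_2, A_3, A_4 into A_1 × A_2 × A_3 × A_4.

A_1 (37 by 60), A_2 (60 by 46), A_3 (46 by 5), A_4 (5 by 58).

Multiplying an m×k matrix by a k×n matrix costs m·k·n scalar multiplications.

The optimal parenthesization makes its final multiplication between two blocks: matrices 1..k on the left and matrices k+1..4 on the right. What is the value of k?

3

Adjacent pairs: A_1A_2 = 37·60·46 = 102120; A_2A_3 = 60·46·5 = 13800; A_3A_4 = 46·5·58 = 13340.
Length 3: A_1..A_3: k=1: 0+13800+37·60·5=24900; k=2: 102120+0+37·46·5=110630 → min 24900 | A_2..A_4: k=2: 0+13340+60·46·58=173420; k=3: 13800+0+60·5·58=31200 → min 31200.
Top-level splits: k=1: (A_1..A_1)·(A_2..A_4) → 0+31200+37·60·58 = 159960; k=2: (A_1..A_2)·(A_3..A_4) → 102120+13340+37·46·58 = 214176; k=3: (A_1..A_3)·(A_4..A_4) → 24900+0+37·5·58 = 35630.
Best split is after A_3, i.e. k = 3.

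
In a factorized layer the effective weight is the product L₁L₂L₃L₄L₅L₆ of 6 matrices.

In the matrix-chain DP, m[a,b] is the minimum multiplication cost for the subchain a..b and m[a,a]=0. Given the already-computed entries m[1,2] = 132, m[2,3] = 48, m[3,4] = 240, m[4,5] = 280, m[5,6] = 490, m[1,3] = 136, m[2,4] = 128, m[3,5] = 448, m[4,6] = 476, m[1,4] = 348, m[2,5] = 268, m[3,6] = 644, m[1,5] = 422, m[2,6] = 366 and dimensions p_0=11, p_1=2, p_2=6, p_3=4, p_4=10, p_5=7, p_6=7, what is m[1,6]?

520

m[1,6] = min over k∈[1,5] of m[1,k]+m[k+1,6]+p_{0}·p_k·p_{6}.
k=1: 0 + 366 + 11·2·7 = 520; k=2: 132 + 644 + 11·6·7 = 1238; k=3: 136 + 476 + 11·4·7 = 920; k=4: 348 + 490 + 11·10·7 = 1608; k=5: 422 + 0 + 11·7·7 = 961.
Minimum: 520 at k=1.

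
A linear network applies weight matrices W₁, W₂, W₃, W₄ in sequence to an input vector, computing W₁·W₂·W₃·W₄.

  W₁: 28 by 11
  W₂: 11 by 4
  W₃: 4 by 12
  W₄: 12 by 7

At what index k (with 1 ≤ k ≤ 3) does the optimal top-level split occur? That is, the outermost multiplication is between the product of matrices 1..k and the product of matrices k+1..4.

2

Adjacent pairs: W₁W₂ = 28·11·4 = 1232; W₂W₃ = 11·4·12 = 528; W₃W₄ = 4·12·7 = 336.
Length 3: W₁..W₃: k=1: 0+528+28·11·12=4224; k=2: 1232+0+28·4·12=2576 → min 2576 | W₂..W₄: k=2: 0+336+11·4·7=644; k=3: 528+0+11·12·7=1452 → min 644.
Top-level splits: k=1: (W₁..W₁)·(W₂..W₄) → 0+644+28·11·7 = 2800; k=2: (W₁..W₂)·(W₃..W₄) → 1232+336+28·4·7 = 2352; k=3: (W₁..W₃)·(W₄..W₄) → 2576+0+28·12·7 = 4928.
Best split is after W₂, i.e. k = 2.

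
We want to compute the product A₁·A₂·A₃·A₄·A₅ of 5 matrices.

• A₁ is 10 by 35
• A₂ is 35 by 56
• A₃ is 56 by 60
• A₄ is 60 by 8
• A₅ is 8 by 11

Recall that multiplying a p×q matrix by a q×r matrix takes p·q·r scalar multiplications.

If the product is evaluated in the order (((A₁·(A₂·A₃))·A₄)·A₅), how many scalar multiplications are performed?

144280

(A₂·A₃): 35×56 by 56×60 → 35×60, cost 35·56·60 = 117600
(A₁·(A₂·A₃)): 10×35 by 35×60 → 10×60, cost 10·35·60 = 21000; cumulative 138600
((A₁·(A₂·A₃))·A₄): 10×60 by 60×8 → 10×8, cost 10·60·8 = 4800; cumulative 143400
(((A₁·(A₂·A₃))·A₄)·A₅): 10×8 by 8×11 → 10×11, cost 10·8·11 = 880; cumulative 144280
Total: 144280 scalar multiplications.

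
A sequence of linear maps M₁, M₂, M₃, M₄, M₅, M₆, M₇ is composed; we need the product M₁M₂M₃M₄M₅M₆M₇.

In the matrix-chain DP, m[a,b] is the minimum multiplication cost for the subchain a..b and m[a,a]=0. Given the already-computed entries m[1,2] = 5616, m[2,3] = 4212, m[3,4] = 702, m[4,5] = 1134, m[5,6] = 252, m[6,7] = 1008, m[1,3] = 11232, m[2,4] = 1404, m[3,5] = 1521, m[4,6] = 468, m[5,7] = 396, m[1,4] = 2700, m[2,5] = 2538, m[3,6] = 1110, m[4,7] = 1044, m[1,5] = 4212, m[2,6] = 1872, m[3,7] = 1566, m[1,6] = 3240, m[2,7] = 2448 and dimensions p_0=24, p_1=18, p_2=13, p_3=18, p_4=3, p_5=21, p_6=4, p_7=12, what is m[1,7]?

m[1,7] = min over k∈[1,6] of m[1,k]+m[k+1,7]+p_{0}·p_k·p_{7}.
k=1: 0 + 2448 + 24·18·12 = 7632; k=2: 5616 + 1566 + 24·13·12 = 10926; k=3: 11232 + 1044 + 24·18·12 = 17460; k=4: 2700 + 396 + 24·3·12 = 3960; k=5: 4212 + 1008 + 24·21·12 = 11268; k=6: 3240 + 0 + 24·4·12 = 4392.
Minimum: 3960 at k=4.

3960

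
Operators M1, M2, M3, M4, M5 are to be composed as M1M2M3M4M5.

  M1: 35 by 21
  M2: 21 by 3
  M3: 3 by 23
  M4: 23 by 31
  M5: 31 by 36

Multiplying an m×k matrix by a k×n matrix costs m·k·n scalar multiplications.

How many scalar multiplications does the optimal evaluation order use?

11472

Adjacent pairs: M1M2 = 35·21·3 = 2205; M2M3 = 21·3·23 = 1449; M3M4 = 3·23·31 = 2139; M4M5 = 23·31·36 = 25668.
Length 3: M1..M3: k=1: 0+1449+35·21·23=18354; k=2: 2205+0+35·3·23=4620 → min 4620 | M2..M4: k=2: 0+2139+21·3·31=4092; k=3: 1449+0+21·23·31=16422 → min 4092 | M3..M5: k=3: 0+25668+3·23·36=28152; k=4: 2139+0+3·31·36=5487 → min 5487.
Length 4: M1..M4: k=1: 0+4092+35·21·31=26877; k=2: 2205+2139+35·3·31=7599; k=3: 4620+0+35·23·31=29575 → min 7599 | M2..M5: k=2: 0+5487+21·3·36=7755; k=3: 1449+25668+21·23·36=44505; k=4: 4092+0+21·31·36=27528 → min 7755.
Length 5: M1..M5: k=1: 0+7755+35·21·36=34215; k=2: 2205+5487+35·3·36=11472; k=3: 4620+25668+35·23·36=59268; k=4: 7599+0+35·31·36=46659 → min 11472.
Optimal order: ((M1M2)((M3M4)M5)) with cost 11472.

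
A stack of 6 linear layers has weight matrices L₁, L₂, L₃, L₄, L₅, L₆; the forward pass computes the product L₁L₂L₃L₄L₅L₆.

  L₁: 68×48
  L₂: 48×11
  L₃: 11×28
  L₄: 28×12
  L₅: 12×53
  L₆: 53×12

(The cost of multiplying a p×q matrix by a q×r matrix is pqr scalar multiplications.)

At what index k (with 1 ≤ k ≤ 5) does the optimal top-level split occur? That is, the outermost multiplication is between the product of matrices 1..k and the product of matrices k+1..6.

2

Adjacent pairs: L₁L₂ = 68·48·11 = 35904; L₂L₃ = 48·11·28 = 14784; L₃L₄ = 11·28·12 = 3696; L₄L₅ = 28·12·53 = 17808; L₅L₆ = 12·53·12 = 7632.
Length 3: L₁..L₃: k=1: 0+14784+68·48·28=106176; k=2: 35904+0+68·11·28=56848 → min 56848 | L₂..L₄: k=2: 0+3696+48·11·12=10032; k=3: 14784+0+48·28·12=30912 → min 10032 | L₃..L₅: k=3: 0+17808+11·28·53=34132; k=4: 3696+0+11·12·53=10692 → min 10692 | L₄..L₆: k=4: 0+7632+28·12·12=11664; k=5: 17808+0+28·53·12=35616 → min 11664.
Length 4: L₁..L₄: k=1: 0+10032+68·48·12=49200; k=2: 35904+3696+68·11·12=48576; k=3: 56848+0+68·28·12=79696 → min 48576 | L₂..L₅: k=2: 0+10692+48·11·53=38676; k=3: 14784+17808+48·28·53=103824; k=4: 10032+0+48·12·53=40560 → min 38676 | L₃..L₆: k=3: 0+11664+11·28·12=15360; k=4: 3696+7632+11·12·12=12912; k=5: 10692+0+11·53·12=17688 → min 12912.
Length 5: L₁..L₅: k=1: 0+38676+68·48·53=211668; k=2: 35904+10692+68·11·53=86240; k=3: 56848+17808+68·28·53=175568; k=4: 48576+0+68·12·53=91824 → min 86240 | L₂..L₆: k=2: 0+12912+48·11·12=19248; k=3: 14784+11664+48·28·12=42576; k=4: 10032+7632+48·12·12=24576; k=5: 38676+0+48·53·12=69204 → min 19248.
Top-level splits: k=1: (L₁..L₁)·(L₂..L₆) → 0+19248+68·48·12 = 58416; k=2: (L₁..L₂)·(L₃..L₆) → 35904+12912+68·11·12 = 57792; k=3: (L₁..L₃)·(L₄..L₆) → 56848+11664+68·28·12 = 91360; k=4: (L₁..L₄)·(L₅..L₆) → 48576+7632+68·12·12 = 66000; k=5: (L₁..L₅)·(L₆..L₆) → 86240+0+68·53·12 = 129488.
Best split is after L₂, i.e. k = 2.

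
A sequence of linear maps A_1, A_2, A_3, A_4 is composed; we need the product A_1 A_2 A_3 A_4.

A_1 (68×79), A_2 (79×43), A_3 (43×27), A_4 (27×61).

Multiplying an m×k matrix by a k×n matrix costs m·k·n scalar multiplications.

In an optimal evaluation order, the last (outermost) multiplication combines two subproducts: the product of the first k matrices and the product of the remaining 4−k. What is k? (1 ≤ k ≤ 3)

3

Adjacent pairs: A_1A_2 = 68·79·43 = 230996; A_2A_3 = 79·43·27 = 91719; A_3A_4 = 43·27·61 = 70821.
Length 3: A_1..A_3: k=1: 0+91719+68·79·27=236763; k=2: 230996+0+68·43·27=309944 → min 236763 | A_2..A_4: k=2: 0+70821+79·43·61=278038; k=3: 91719+0+79·27·61=221832 → min 221832.
Top-level splits: k=1: (A_1..A_1)·(A_2..A_4) → 0+221832+68·79·61 = 549524; k=2: (A_1..A_2)·(A_3..A_4) → 230996+70821+68·43·61 = 480181; k=3: (A_1..A_3)·(A_4..A_4) → 236763+0+68·27·61 = 348759.
Best split is after A_3, i.e. k = 3.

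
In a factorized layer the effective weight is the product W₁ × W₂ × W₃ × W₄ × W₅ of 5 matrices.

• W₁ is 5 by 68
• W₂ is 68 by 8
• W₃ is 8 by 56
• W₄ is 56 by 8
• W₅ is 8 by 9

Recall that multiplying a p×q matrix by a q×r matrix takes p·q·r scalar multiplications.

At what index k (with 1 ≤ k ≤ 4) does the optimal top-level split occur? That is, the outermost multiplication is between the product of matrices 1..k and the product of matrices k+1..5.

4

Adjacent pairs: W₁W₂ = 5·68·8 = 2720; W₂W₃ = 68·8·56 = 30464; W₃W₄ = 8·56·8 = 3584; W₄W₅ = 56·8·9 = 4032.
Length 3: W₁..W₃: k=1: 0+30464+5·68·56=49504; k=2: 2720+0+5·8·56=4960 → min 4960 | W₂..W₄: k=2: 0+3584+68·8·8=7936; k=3: 30464+0+68·56·8=60928 → min 7936 | W₃..W₅: k=3: 0+4032+8·56·9=8064; k=4: 3584+0+8·8·9=4160 → min 4160.
Length 4: W₁..W₄: k=1: 0+7936+5·68·8=10656; k=2: 2720+3584+5·8·8=6624; k=3: 4960+0+5·56·8=7200 → min 6624 | W₂..W₅: k=2: 0+4160+68·8·9=9056; k=3: 30464+4032+68·56·9=68768; k=4: 7936+0+68·8·9=12832 → min 9056.
Top-level splits: k=1: (W₁..W₁)·(W₂..W₅) → 0+9056+5·68·9 = 12116; k=2: (W₁..W₂)·(W₃..W₅) → 2720+4160+5·8·9 = 7240; k=3: (W₁..W₃)·(W₄..W₅) → 4960+4032+5·56·9 = 11512; k=4: (W₁..W₄)·(W₅..W₅) → 6624+0+5·8·9 = 6984.
Best split is after W₄, i.e. k = 4.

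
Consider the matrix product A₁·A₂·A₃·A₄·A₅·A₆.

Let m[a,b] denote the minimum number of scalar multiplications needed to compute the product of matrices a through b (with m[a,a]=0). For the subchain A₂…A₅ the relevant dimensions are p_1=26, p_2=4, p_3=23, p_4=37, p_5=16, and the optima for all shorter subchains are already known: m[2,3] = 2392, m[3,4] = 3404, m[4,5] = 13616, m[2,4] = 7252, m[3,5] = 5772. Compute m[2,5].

7436

m[2,5] = min over k∈[2,4] of m[2,k]+m[k+1,5]+p_{1}·p_k·p_{5}.
k=2: 0 + 5772 + 26·4·16 = 7436; k=3: 2392 + 13616 + 26·23·16 = 25576; k=4: 7252 + 0 + 26·37·16 = 22644.
Minimum: 7436 at k=2.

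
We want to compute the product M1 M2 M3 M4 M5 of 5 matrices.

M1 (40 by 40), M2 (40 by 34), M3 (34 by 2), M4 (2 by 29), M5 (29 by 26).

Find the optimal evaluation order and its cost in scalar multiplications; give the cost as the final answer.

9508

Adjacent pairs: M1M2 = 40·40·34 = 54400; M2M3 = 40·34·2 = 2720; M3M4 = 34·2·29 = 1972; M4M5 = 2·29·26 = 1508.
Length 3: M1..M3: k=1: 0+2720+40·40·2=5920; k=2: 54400+0+40·34·2=57120 → min 5920 | M2..M4: k=2: 0+1972+40·34·29=41412; k=3: 2720+0+40·2·29=5040 → min 5040 | M3..M5: k=3: 0+1508+34·2·26=3276; k=4: 1972+0+34·29·26=27608 → min 3276.
Length 4: M1..M4: k=1: 0+5040+40·40·29=51440; k=2: 54400+1972+40·34·29=95812; k=3: 5920+0+40·2·29=8240 → min 8240 | M2..M5: k=2: 0+3276+40·34·26=38636; k=3: 2720+1508+40·2·26=6308; k=4: 5040+0+40·29·26=35200 → min 6308.
Length 5: M1..M5: k=1: 0+6308+40·40·26=47908; k=2: 54400+3276+40·34·26=93036; k=3: 5920+1508+40·2·26=9508; k=4: 8240+0+40·29·26=38400 → min 9508.
Optimal parenthesization: ((M1 (M2 M3)) (M4 M5)) with cost 9508.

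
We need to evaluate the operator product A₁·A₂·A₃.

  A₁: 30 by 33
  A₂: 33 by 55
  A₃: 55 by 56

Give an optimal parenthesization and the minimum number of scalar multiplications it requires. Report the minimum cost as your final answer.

146850

(A₁·(A₂·A₃)): cost 157080.
((A₁·A₂)·A₃): cost 146850.
Optimal: ((A₁·A₂)·A₃) with cost 146850.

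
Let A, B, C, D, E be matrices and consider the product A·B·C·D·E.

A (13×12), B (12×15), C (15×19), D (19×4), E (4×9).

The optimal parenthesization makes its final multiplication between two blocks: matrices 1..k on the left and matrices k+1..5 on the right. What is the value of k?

4

Adjacent pairs: AB = 13·12·15 = 2340; BC = 12·15·19 = 3420; CD = 15·19·4 = 1140; DE = 19·4·9 = 684.
Length 3: A..C: k=1: 0+3420+13·12·19=6384; k=2: 2340+0+13·15·19=6045 → min 6045 | B..D: k=2: 0+1140+12·15·4=1860; k=3: 3420+0+12·19·4=4332 → min 1860 | C..E: k=3: 0+684+15·19·9=3249; k=4: 1140+0+15·4·9=1680 → min 1680.
Length 4: A..D: k=1: 0+1860+13·12·4=2484; k=2: 2340+1140+13·15·4=4260; k=3: 6045+0+13·19·4=7033 → min 2484 | B..E: k=2: 0+1680+12·15·9=3300; k=3: 3420+684+12·19·9=6156; k=4: 1860+0+12·4·9=2292 → min 2292.
Top-level splits: k=1: (A..A)·(B..E) → 0+2292+13·12·9 = 3696; k=2: (A..B)·(C..E) → 2340+1680+13·15·9 = 5775; k=3: (A..C)·(D..E) → 6045+684+13·19·9 = 8952; k=4: (A..D)·(E..E) → 2484+0+13·4·9 = 2952.
Best split is after D, i.e. k = 4.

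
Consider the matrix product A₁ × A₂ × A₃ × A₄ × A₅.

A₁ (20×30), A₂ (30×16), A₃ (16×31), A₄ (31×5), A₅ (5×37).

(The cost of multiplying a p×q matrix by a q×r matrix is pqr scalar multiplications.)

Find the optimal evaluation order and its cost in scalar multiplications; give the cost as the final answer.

Adjacent pairs: A₁A₂ = 20·30·16 = 9600; A₂A₃ = 30·16·31 = 14880; A₃A₄ = 16·31·5 = 2480; A₄A₅ = 31·5·37 = 5735.
Length 3: A₁..A₃: k=1: 0+14880+20·30·31=33480; k=2: 9600+0+20·16·31=19520 → min 19520 | A₂..A₄: k=2: 0+2480+30·16·5=4880; k=3: 14880+0+30·31·5=19530 → min 4880 | A₃..A₅: k=3: 0+5735+16·31·37=24087; k=4: 2480+0+16·5·37=5440 → min 5440.
Length 4: A₁..A₄: k=1: 0+4880+20·30·5=7880; k=2: 9600+2480+20·16·5=13680; k=3: 19520+0+20·31·5=22620 → min 7880 | A₂..A₅: k=2: 0+5440+30·16·37=23200; k=3: 14880+5735+30·31·37=55025; k=4: 4880+0+30·5·37=10430 → min 10430.
Length 5: A₁..A₅: k=1: 0+10430+20·30·37=32630; k=2: 9600+5440+20·16·37=26880; k=3: 19520+5735+20·31·37=48195; k=4: 7880+0+20·5·37=11580 → min 11580.
Optimal parenthesization: ((A₁ × (A₂ × (A₃ × A₄))) × A₅) with cost 11580.

11580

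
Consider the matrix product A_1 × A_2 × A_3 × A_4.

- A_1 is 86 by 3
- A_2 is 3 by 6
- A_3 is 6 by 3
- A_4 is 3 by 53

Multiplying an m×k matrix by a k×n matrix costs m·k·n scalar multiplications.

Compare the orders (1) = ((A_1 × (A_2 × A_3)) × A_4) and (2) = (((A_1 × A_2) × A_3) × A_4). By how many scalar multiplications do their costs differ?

2268

Order (1) = ((A_1 × (A_2 × A_3)) × A_4): (A_2 × A_3): 3×6 by 6×3 → 3×3, cost 3·6·3 = 54; (A_1 × (A_2 × A_3)): 86×3 by 3×3 → 86×3, cost 86·3·3 = 774; cumulative 828; ((A_1 × (A_2 × A_3)) × A_4): 86×3 by 3×53 → 86×53, cost 86·3·53 = 13674; cumulative 14502. Total 14502.
Order (2) = (((A_1 × A_2) × A_3) × A_4): (A_1 × A_2): 86×3 by 3×6 → 86×6, cost 86·3·6 = 1548; ((A_1 × A_2) × A_3): 86×6 by 6×3 → 86×3, cost 86·6·3 = 1548; cumulative 3096; (((A_1 × A_2) × A_3) × A_4): 86×3 by 3×53 → 86×53, cost 86·3·53 = 13674; cumulative 16770. Total 16770.
Difference: |14502 − 16770| = 2268.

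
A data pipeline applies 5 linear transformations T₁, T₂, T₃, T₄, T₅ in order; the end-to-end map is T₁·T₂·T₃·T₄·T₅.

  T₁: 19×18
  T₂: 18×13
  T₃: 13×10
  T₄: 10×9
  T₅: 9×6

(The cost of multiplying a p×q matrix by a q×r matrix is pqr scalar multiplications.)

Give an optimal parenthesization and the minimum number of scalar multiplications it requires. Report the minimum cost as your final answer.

4776

Adjacent pairs: T₁T₂ = 19·18·13 = 4446; T₂T₃ = 18·13·10 = 2340; T₃T₄ = 13·10·9 = 1170; T₄T₅ = 10·9·6 = 540.
Length 3: T₁..T₃: k=1: 0+2340+19·18·10=5760; k=2: 4446+0+19·13·10=6916 → min 5760 | T₂..T₄: k=2: 0+1170+18·13·9=3276; k=3: 2340+0+18·10·9=3960 → min 3276 | T₃..T₅: k=3: 0+540+13·10·6=1320; k=4: 1170+0+13·9·6=1872 → min 1320.
Length 4: T₁..T₄: k=1: 0+3276+19·18·9=6354; k=2: 4446+1170+19·13·9=7839; k=3: 5760+0+19·10·9=7470 → min 6354 | T₂..T₅: k=2: 0+1320+18·13·6=2724; k=3: 2340+540+18·10·6=3960; k=4: 3276+0+18·9·6=4248 → min 2724.
Length 5: T₁..T₅: k=1: 0+2724+19·18·6=4776; k=2: 4446+1320+19·13·6=7248; k=3: 5760+540+19·10·6=7440; k=4: 6354+0+19·9·6=7380 → min 4776.
Optimal parenthesization: (T₁·(T₂·(T₃·(T₄·T₅)))) with cost 4776.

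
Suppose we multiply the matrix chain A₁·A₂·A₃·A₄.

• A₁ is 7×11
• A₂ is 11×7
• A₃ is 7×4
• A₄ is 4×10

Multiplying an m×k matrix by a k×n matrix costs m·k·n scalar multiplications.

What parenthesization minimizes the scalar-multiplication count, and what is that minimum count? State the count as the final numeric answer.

896

Adjacent pairs: A₁A₂ = 7·11·7 = 539; A₂A₃ = 11·7·4 = 308; A₃A₄ = 7·4·10 = 280.
Length 3: A₁..A₃: k=1: 0+308+7·11·4=616; k=2: 539+0+7·7·4=735 → min 616 | A₂..A₄: k=2: 0+280+11·7·10=1050; k=3: 308+0+11·4·10=748 → min 748.
Length 4: A₁..A₄: k=1: 0+748+7·11·10=1518; k=2: 539+280+7·7·10=1309; k=3: 616+0+7·4·10=896 → min 896.
Optimal parenthesization: ((A₁·(A₂·A₃))·A₄) with cost 896.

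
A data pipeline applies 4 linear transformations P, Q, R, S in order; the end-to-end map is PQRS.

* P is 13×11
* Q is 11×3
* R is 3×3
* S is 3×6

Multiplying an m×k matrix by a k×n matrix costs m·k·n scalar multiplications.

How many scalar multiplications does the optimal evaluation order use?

717

Adjacent pairs: PQ = 13·11·3 = 429; QR = 11·3·3 = 99; RS = 3·3·6 = 54.
Length 3: P..R: k=1: 0+99+13·11·3=528; k=2: 429+0+13·3·3=546 → min 528 | Q..S: k=2: 0+54+11·3·6=252; k=3: 99+0+11·3·6=297 → min 252.
Length 4: P..S: k=1: 0+252+13·11·6=1110; k=2: 429+54+13·3·6=717; k=3: 528+0+13·3·6=762 → min 717.
Optimal order: ((PQ)(RS)) with cost 717.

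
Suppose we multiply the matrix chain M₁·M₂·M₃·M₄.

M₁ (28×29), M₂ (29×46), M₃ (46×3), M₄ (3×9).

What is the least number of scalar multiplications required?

Adjacent pairs: M₁M₂ = 28·29·46 = 37352; M₂M₃ = 29·46·3 = 4002; M₃M₄ = 46·3·9 = 1242.
Length 3: M₁..M₃: k=1: 0+4002+28·29·3=6438; k=2: 37352+0+28·46·3=41216 → min 6438 | M₂..M₄: k=2: 0+1242+29·46·9=13248; k=3: 4002+0+29·3·9=4785 → min 4785.
Length 4: M₁..M₄: k=1: 0+4785+28·29·9=12093; k=2: 37352+1242+28·46·9=50186; k=3: 6438+0+28·3·9=7194 → min 7194.
Optimal order: ((M₁·(M₂·M₃))·M₄) with cost 7194.

7194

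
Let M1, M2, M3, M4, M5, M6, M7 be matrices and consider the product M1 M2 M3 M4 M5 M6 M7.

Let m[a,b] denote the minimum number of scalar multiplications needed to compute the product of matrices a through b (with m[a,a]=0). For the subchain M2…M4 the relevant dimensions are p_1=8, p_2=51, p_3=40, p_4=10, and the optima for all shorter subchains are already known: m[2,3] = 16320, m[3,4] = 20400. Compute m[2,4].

19520

m[2,4] = min over k∈[2,3] of m[2,k]+m[k+1,4]+p_{1}·p_k·p_{4}.
k=2: 0 + 20400 + 8·51·10 = 24480; k=3: 16320 + 0 + 8·40·10 = 19520.
Minimum: 19520 at k=3.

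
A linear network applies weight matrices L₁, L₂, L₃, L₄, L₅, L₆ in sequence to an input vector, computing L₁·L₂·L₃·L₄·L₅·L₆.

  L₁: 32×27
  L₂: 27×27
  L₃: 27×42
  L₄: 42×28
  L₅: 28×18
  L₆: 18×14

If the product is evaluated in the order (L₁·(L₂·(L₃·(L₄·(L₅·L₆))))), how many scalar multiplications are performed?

61698

(L₅·L₆): 28×18 by 18×14 → 28×14, cost 28·18·14 = 7056
(L₄·(L₅·L₆)): 42×28 by 28×14 → 42×14, cost 42·28·14 = 16464; cumulative 23520
(L₃·(L₄·(L₅·L₆))): 27×42 by 42×14 → 27×14, cost 27·42·14 = 15876; cumulative 39396
(L₂·(L₃·(L₄·(L₅·L₆)))): 27×27 by 27×14 → 27×14, cost 27·27·14 = 10206; cumulative 49602
(L₁·(L₂·(L₃·(L₄·(L₅·L₆))))): 32×27 by 27×14 → 32×14, cost 32·27·14 = 12096; cumulative 61698
Total: 61698 scalar multiplications.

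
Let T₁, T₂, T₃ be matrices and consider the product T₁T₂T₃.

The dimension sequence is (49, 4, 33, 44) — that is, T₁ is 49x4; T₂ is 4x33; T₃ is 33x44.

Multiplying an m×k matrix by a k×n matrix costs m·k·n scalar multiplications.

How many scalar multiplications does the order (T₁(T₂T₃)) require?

(T₂T₃): 4×33 by 33×44 → 4×44, cost 4·33·44 = 5808
(T₁(T₂T₃)): 49×4 by 4×44 → 49×44, cost 49·4·44 = 8624; cumulative 14432
Total: 14432 scalar multiplications.

14432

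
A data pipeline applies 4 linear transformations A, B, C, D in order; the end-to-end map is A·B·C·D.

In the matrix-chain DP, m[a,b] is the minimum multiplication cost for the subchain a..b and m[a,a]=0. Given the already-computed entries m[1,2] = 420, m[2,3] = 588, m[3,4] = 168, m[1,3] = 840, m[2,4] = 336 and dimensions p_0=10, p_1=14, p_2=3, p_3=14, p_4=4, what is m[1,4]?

708

m[1,4] = min over k∈[1,3] of m[1,k]+m[k+1,4]+p_{0}·p_k·p_{4}.
k=1: 0 + 336 + 10·14·4 = 896; k=2: 420 + 168 + 10·3·4 = 708; k=3: 840 + 0 + 10·14·4 = 1400.
Minimum: 708 at k=2.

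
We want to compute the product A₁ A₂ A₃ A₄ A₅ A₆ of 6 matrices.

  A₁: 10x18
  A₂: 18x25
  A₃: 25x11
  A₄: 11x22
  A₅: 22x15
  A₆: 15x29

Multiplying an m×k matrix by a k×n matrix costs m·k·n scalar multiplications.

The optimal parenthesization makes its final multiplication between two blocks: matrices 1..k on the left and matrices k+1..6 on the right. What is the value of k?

Adjacent pairs: A₁A₂ = 10·18·25 = 4500; A₂A₃ = 18·25·11 = 4950; A₃A₄ = 25·11·22 = 6050; A₄A₅ = 11·22·15 = 3630; A₅A₆ = 22·15·29 = 9570.
Length 3: A₁..A₃: k=1: 0+4950+10·18·11=6930; k=2: 4500+0+10·25·11=7250 → min 6930 | A₂..A₄: k=2: 0+6050+18·25·22=15950; k=3: 4950+0+18·11·22=9306 → min 9306 | A₃..A₅: k=3: 0+3630+25·11·15=7755; k=4: 6050+0+25·22·15=14300 → min 7755 | A₄..A₆: k=4: 0+9570+11·22·29=16588; k=5: 3630+0+11·15·29=8415 → min 8415.
Length 4: A₁..A₄: k=1: 0+9306+10·18·22=13266; k=2: 4500+6050+10·25·22=16050; k=3: 6930+0+10·11·22=9350 → min 9350 | A₂..A₅: k=2: 0+7755+18·25·15=14505; k=3: 4950+3630+18·11·15=11550; k=4: 9306+0+18·22·15=15246 → min 11550 | A₃..A₆: k=3: 0+8415+25·11·29=16390; k=4: 6050+9570+25·22·29=31570; k=5: 7755+0+25·15·29=18630 → min 16390.
Length 5: A₁..A₅: k=1: 0+11550+10·18·15=14250; k=2: 4500+7755+10·25·15=16005; k=3: 6930+3630+10·11·15=12210; k=4: 9350+0+10·22·15=12650 → min 12210 | A₂..A₆: k=2: 0+16390+18·25·29=29440; k=3: 4950+8415+18·11·29=19107; k=4: 9306+9570+18·22·29=30360; k=5: 11550+0+18·15·29=19380 → min 19107.
Top-level splits: k=1: (A₁..A₁)·(A₂..A₆) → 0+19107+10·18·29 = 24327; k=2: (A₁..A₂)·(A₃..A₆) → 4500+16390+10·25·29 = 28140; k=3: (A₁..A₃)·(A₄..A₆) → 6930+8415+10·11·29 = 18535; k=4: (A₁..A₄)·(A₅..A₆) → 9350+9570+10·22·29 = 25300; k=5: (A₁..A₅)·(A₆..A₆) → 12210+0+10·15·29 = 16560.
Best split is after A₅, i.e. k = 5.

5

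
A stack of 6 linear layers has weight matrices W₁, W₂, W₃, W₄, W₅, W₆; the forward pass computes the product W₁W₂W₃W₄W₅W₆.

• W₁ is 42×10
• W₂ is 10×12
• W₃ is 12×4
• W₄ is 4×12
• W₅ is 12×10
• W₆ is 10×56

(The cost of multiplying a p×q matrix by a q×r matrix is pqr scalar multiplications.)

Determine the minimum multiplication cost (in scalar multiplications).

Adjacent pairs: W₁W₂ = 42·10·12 = 5040; W₂W₃ = 10·12·4 = 480; W₃W₄ = 12·4·12 = 576; W₄W₅ = 4·12·10 = 480; W₅W₆ = 12·10·56 = 6720.
Length 3: W₁..W₃: k=1: 0+480+42·10·4=2160; k=2: 5040+0+42·12·4=7056 → min 2160 | W₂..W₄: k=2: 0+576+10·12·12=2016; k=3: 480+0+10·4·12=960 → min 960 | W₃..W₅: k=3: 0+480+12·4·10=960; k=4: 576+0+12·12·10=2016 → min 960 | W₄..W₆: k=4: 0+6720+4·12·56=9408; k=5: 480+0+4·10·56=2720 → min 2720.
Length 4: W₁..W₄: k=1: 0+960+42·10·12=6000; k=2: 5040+576+42·12·12=11664; k=3: 2160+0+42·4·12=4176 → min 4176 | W₂..W₅: k=2: 0+960+10·12·10=2160; k=3: 480+480+10·4·10=1360; k=4: 960+0+10·12·10=2160 → min 1360 | W₃..W₆: k=3: 0+2720+12·4·56=5408; k=4: 576+6720+12·12·56=15360; k=5: 960+0+12·10·56=7680 → min 5408.
Length 5: W₁..W₅: k=1: 0+1360+42·10·10=5560; k=2: 5040+960+42·12·10=11040; k=3: 2160+480+42·4·10=4320; k=4: 4176+0+42·12·10=9216 → min 4320 | W₂..W₆: k=2: 0+5408+10·12·56=12128; k=3: 480+2720+10·4·56=5440; k=4: 960+6720+10·12·56=14400; k=5: 1360+0+10·10·56=6960 → min 5440.
Length 6: W₁..W₆: k=1: 0+5440+42·10·56=28960; k=2: 5040+5408+42·12·56=38672; k=3: 2160+2720+42·4·56=14288; k=4: 4176+6720+42·12·56=39120; k=5: 4320+0+42·10·56=27840 → min 14288.
Optimal order: ((W₁(W₂W₃))((W₄W₅)W₆)) with cost 14288.

14288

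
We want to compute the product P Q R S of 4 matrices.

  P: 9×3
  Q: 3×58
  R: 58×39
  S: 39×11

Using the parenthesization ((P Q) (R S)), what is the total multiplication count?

(P Q): 9×3 by 3×58 → 9×58, cost 9·3·58 = 1566
(R S): 58×39 by 39×11 → 58×11, cost 58·39·11 = 24882
((P Q) (R S)): 9×58 by 58×11 → 9×11, cost 9·58·11 = 5742; cumulative 32190
Total: 32190 scalar multiplications.

32190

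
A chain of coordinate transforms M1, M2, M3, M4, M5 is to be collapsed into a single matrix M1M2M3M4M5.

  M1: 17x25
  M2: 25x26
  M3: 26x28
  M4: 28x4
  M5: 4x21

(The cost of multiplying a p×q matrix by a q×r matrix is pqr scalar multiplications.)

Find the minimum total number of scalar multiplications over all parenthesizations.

8640

Adjacent pairs: M1M2 = 17·25·26 = 11050; M2M3 = 25·26·28 = 18200; M3M4 = 26·28·4 = 2912; M4M5 = 28·4·21 = 2352.
Length 3: M1..M3: k=1: 0+18200+17·25·28=30100; k=2: 11050+0+17·26·28=23426 → min 23426 | M2..M4: k=2: 0+2912+25·26·4=5512; k=3: 18200+0+25·28·4=21000 → min 5512 | M3..M5: k=3: 0+2352+26·28·21=17640; k=4: 2912+0+26·4·21=5096 → min 5096.
Length 4: M1..M4: k=1: 0+5512+17·25·4=7212; k=2: 11050+2912+17·26·4=15730; k=3: 23426+0+17·28·4=25330 → min 7212 | M2..M5: k=2: 0+5096+25·26·21=18746; k=3: 18200+2352+25·28·21=35252; k=4: 5512+0+25·4·21=7612 → min 7612.
Length 5: M1..M5: k=1: 0+7612+17·25·21=16537; k=2: 11050+5096+17·26·21=25428; k=3: 23426+2352+17·28·21=35774; k=4: 7212+0+17·4·21=8640 → min 8640.
Optimal order: ((M1(M2(M3M4)))M5) with cost 8640.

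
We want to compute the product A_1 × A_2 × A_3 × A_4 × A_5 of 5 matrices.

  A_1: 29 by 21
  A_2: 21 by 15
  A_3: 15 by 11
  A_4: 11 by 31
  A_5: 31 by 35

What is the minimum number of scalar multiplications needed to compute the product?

33264

Adjacent pairs: A_1A_2 = 29·21·15 = 9135; A_2A_3 = 21·15·11 = 3465; A_3A_4 = 15·11·31 = 5115; A_4A_5 = 11·31·35 = 11935.
Length 3: A_1..A_3: k=1: 0+3465+29·21·11=10164; k=2: 9135+0+29·15·11=13920 → min 10164 | A_2..A_4: k=2: 0+5115+21·15·31=14880; k=3: 3465+0+21·11·31=10626 → min 10626 | A_3..A_5: k=3: 0+11935+15·11·35=17710; k=4: 5115+0+15·31·35=21390 → min 17710.
Length 4: A_1..A_4: k=1: 0+10626+29·21·31=29505; k=2: 9135+5115+29·15·31=27735; k=3: 10164+0+29·11·31=20053 → min 20053 | A_2..A_5: k=2: 0+17710+21·15·35=28735; k=3: 3465+11935+21·11·35=23485; k=4: 10626+0+21·31·35=33411 → min 23485.
Length 5: A_1..A_5: k=1: 0+23485+29·21·35=44800; k=2: 9135+17710+29·15·35=42070; k=3: 10164+11935+29·11·35=33264; k=4: 20053+0+29·31·35=51518 → min 33264.
Optimal order: ((A_1 × (A_2 × A_3)) × (A_4 × A_5)) with cost 33264.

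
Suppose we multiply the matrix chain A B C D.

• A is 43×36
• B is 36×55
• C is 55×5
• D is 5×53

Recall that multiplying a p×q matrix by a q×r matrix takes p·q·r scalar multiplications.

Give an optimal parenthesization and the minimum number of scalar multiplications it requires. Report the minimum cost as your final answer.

Adjacent pairs: AB = 43·36·55 = 85140; BC = 36·55·5 = 9900; CD = 55·5·53 = 14575.
Length 3: A..C: k=1: 0+9900+43·36·5=17640; k=2: 85140+0+43·55·5=96965 → min 17640 | B..D: k=2: 0+14575+36·55·53=119515; k=3: 9900+0+36·5·53=19440 → min 19440.
Length 4: A..D: k=1: 0+19440+43·36·53=101484; k=2: 85140+14575+43·55·53=225060; k=3: 17640+0+43·5·53=29035 → min 29035.
Optimal parenthesization: ((A (B C)) D) with cost 29035.

29035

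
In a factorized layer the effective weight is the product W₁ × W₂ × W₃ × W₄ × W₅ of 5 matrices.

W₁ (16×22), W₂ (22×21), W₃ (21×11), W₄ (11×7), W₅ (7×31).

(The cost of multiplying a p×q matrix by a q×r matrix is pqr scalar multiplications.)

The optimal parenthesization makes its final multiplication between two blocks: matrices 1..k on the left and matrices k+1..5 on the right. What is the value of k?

4

Adjacent pairs: W₁W₂ = 16·22·21 = 7392; W₂W₃ = 22·21·11 = 5082; W₃W₄ = 21·11·7 = 1617; W₄W₅ = 11·7·31 = 2387.
Length 3: W₁..W₃: k=1: 0+5082+16·22·11=8954; k=2: 7392+0+16·21·11=11088 → min 8954 | W₂..W₄: k=2: 0+1617+22·21·7=4851; k=3: 5082+0+22·11·7=6776 → min 4851 | W₃..W₅: k=3: 0+2387+21·11·31=9548; k=4: 1617+0+21·7·31=6174 → min 6174.
Length 4: W₁..W₄: k=1: 0+4851+16·22·7=7315; k=2: 7392+1617+16·21·7=11361; k=3: 8954+0+16·11·7=10186 → min 7315 | W₂..W₅: k=2: 0+6174+22·21·31=20496; k=3: 5082+2387+22·11·31=14971; k=4: 4851+0+22·7·31=9625 → min 9625.
Top-level splits: k=1: (W₁..W₁)·(W₂..W₅) → 0+9625+16·22·31 = 20537; k=2: (W₁..W₂)·(W₃..W₅) → 7392+6174+16·21·31 = 23982; k=3: (W₁..W₃)·(W₄..W₅) → 8954+2387+16·11·31 = 16797; k=4: (W₁..W₄)·(W₅..W₅) → 7315+0+16·7·31 = 10787.
Best split is after W₄, i.e. k = 4.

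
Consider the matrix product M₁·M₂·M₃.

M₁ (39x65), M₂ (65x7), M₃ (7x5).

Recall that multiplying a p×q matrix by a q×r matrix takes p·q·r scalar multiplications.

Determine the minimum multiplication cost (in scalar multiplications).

14950

Order (M₁·(M₂·M₃)): (M₂·M₃): 65×7 by 7×5 → 65×5, cost 65·7·5 = 2275; (M₁·(M₂·M₃)): 39×65 by 65×5 → 39×5, cost 39·65·5 = 12675; cumulative 14950. Total 14950.
Order ((M₁·M₂)·M₃): (M₁·M₂): 39×65 by 65×7 → 39×7, cost 39·65·7 = 17745; ((M₁·M₂)·M₃): 39×7 by 7×5 → 39×5, cost 39·7·5 = 1365; cumulative 19110. Total 19110.
Minimum: 14950.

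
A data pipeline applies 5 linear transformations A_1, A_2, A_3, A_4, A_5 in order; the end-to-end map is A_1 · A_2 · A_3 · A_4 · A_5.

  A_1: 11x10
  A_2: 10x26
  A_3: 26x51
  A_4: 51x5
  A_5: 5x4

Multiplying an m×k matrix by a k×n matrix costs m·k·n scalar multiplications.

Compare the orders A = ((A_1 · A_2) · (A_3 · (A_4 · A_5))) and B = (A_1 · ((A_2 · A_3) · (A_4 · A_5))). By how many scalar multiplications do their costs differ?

Order A = ((A_1 · A_2) · (A_3 · (A_4 · A_5))): (A_1 · A_2): 11×10 by 10×26 → 11×26, cost 11·10·26 = 2860; (A_4 · A_5): 51×5 by 5×4 → 51×4, cost 51·5·4 = 1020; (A_3 · (A_4 · A_5)): 26×51 by 51×4 → 26×4, cost 26·51·4 = 5304; cumulative 6324; ((A_1 · A_2) · (A_3 · (A_4 · A_5))): 11×26 by 26×4 → 11×4, cost 11·26·4 = 1144; cumulative 10328. Total 10328.
Order B = (A_1 · ((A_2 · A_3) · (A_4 · A_5))): (A_2 · A_3): 10×26 by 26×51 → 10×51, cost 10·26·51 = 13260; (A_4 · A_5): 51×5 by 5×4 → 51×4, cost 51·5·4 = 1020; ((A_2 · A_3) · (A_4 · A_5)): 10×51 by 51×4 → 10×4, cost 10·51·4 = 2040; cumulative 16320; (A_1 · ((A_2 · A_3) · (A_4 · A_5))): 11×10 by 10×4 → 11×4, cost 11·10·4 = 440; cumulative 16760. Total 16760.
Difference: |10328 − 16760| = 6432.

6432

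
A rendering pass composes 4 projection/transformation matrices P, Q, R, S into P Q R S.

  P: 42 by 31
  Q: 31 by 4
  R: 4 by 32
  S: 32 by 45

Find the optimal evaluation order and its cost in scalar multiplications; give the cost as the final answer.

18528

Adjacent pairs: PQ = 42·31·4 = 5208; QR = 31·4·32 = 3968; RS = 4·32·45 = 5760.
Length 3: P..R: k=1: 0+3968+42·31·32=45632; k=2: 5208+0+42·4·32=10584 → min 10584 | Q..S: k=2: 0+5760+31·4·45=11340; k=3: 3968+0+31·32·45=48608 → min 11340.
Length 4: P..S: k=1: 0+11340+42·31·45=69930; k=2: 5208+5760+42·4·45=18528; k=3: 10584+0+42·32·45=71064 → min 18528.
Optimal parenthesization: ((P Q) (R S)) with cost 18528.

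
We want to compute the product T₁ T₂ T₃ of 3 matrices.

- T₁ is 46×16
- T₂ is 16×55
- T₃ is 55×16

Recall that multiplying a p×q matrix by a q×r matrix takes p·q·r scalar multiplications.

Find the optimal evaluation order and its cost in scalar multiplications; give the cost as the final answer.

25856

(T₁ (T₂ T₃)): cost 25856.
((T₁ T₂) T₃): cost 80960.
Optimal: (T₁ (T₂ T₃)) with cost 25856.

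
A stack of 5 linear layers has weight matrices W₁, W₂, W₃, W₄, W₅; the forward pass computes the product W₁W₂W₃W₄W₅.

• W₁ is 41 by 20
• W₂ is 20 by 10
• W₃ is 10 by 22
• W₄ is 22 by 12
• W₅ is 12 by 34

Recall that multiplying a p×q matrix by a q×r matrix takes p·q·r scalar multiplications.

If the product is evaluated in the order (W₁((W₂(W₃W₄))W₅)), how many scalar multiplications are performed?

(W₃W₄): 10×22 by 22×12 → 10×12, cost 10·22·12 = 2640
(W₂(W₃W₄)): 20×10 by 10×12 → 20×12, cost 20·10·12 = 2400; cumulative 5040
((W₂(W₃W₄))W₅): 20×12 by 12×34 → 20×34, cost 20·12·34 = 8160; cumulative 13200
(W₁((W₂(W₃W₄))W₅)): 41×20 by 20×34 → 41×34, cost 41·20·34 = 27880; cumulative 41080
Total: 41080 scalar multiplications.

41080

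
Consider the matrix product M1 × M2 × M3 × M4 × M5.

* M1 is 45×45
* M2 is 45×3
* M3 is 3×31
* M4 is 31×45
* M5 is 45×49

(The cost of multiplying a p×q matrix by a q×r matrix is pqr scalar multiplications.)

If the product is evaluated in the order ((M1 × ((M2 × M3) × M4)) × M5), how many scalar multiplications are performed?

257310

(M2 × M3): 45×3 by 3×31 → 45×31, cost 45·3·31 = 4185
((M2 × M3) × M4): 45×31 by 31×45 → 45×45, cost 45·31·45 = 62775; cumulative 66960
(M1 × ((M2 × M3) × M4)): 45×45 by 45×45 → 45×45, cost 45·45·45 = 91125; cumulative 158085
((M1 × ((M2 × M3) × M4)) × M5): 45×45 by 45×49 → 45×49, cost 45·45·49 = 99225; cumulative 257310
Total: 257310 scalar multiplications.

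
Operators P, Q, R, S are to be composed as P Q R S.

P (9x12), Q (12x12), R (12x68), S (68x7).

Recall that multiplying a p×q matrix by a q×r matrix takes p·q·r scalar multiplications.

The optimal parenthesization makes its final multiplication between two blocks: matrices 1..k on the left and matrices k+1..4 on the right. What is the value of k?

Adjacent pairs: PQ = 9·12·12 = 1296; QR = 12·12·68 = 9792; RS = 12·68·7 = 5712.
Length 3: P..R: k=1: 0+9792+9·12·68=17136; k=2: 1296+0+9·12·68=8640 → min 8640 | Q..S: k=2: 0+5712+12·12·7=6720; k=3: 9792+0+12·68·7=15504 → min 6720.
Top-level splits: k=1: (P..P)·(Q..S) → 0+6720+9·12·7 = 7476; k=2: (P..Q)·(R..S) → 1296+5712+9·12·7 = 7764; k=3: (P..R)·(S..S) → 8640+0+9·68·7 = 12924.
Best split is after P, i.e. k = 1.

1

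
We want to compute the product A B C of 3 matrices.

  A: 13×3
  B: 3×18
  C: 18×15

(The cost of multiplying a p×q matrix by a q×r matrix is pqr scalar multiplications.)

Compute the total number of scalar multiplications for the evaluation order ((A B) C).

4212

(A B): 13×3 by 3×18 → 13×18, cost 13·3·18 = 702
((A B) C): 13×18 by 18×15 → 13×15, cost 13·18·15 = 3510; cumulative 4212
Total: 4212 scalar multiplications.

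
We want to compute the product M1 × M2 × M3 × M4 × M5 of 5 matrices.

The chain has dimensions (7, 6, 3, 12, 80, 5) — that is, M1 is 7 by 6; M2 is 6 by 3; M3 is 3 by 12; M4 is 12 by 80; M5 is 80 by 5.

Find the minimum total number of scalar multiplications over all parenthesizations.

Adjacent pairs: M1M2 = 7·6·3 = 126; M2M3 = 6·3·12 = 216; M3M4 = 3·12·80 = 2880; M4M5 = 12·80·5 = 4800.
Length 3: M1..M3: k=1: 0+216+7·6·12=720; k=2: 126+0+7·3·12=378 → min 378 | M2..M4: k=2: 0+2880+6·3·80=4320; k=3: 216+0+6·12·80=5976 → min 4320 | M3..M5: k=3: 0+4800+3·12·5=4980; k=4: 2880+0+3·80·5=4080 → min 4080.
Length 4: M1..M4: k=1: 0+4320+7·6·80=7680; k=2: 126+2880+7·3·80=4686; k=3: 378+0+7·12·80=7098 → min 4686 | M2..M5: k=2: 0+4080+6·3·5=4170; k=3: 216+4800+6·12·5=5376; k=4: 4320+0+6·80·5=6720 → min 4170.
Length 5: M1..M5: k=1: 0+4170+7·6·5=4380; k=2: 126+4080+7·3·5=4311; k=3: 378+4800+7·12·5=5598; k=4: 4686+0+7·80·5=7486 → min 4311.
Optimal order: ((M1 × M2) × ((M3 × M4) × M5)) with cost 4311.

4311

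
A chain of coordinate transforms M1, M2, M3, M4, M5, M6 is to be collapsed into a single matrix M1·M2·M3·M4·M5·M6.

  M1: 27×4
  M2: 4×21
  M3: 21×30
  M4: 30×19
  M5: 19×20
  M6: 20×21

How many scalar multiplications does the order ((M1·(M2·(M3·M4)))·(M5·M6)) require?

(M3·M4): 21×30 by 30×19 → 21×19, cost 21·30·19 = 11970
(M2·(M3·M4)): 4×21 by 21×19 → 4×19, cost 4·21·19 = 1596; cumulative 13566
(M1·(M2·(M3·M4))): 27×4 by 4×19 → 27×19, cost 27·4·19 = 2052; cumulative 15618
(M5·M6): 19×20 by 20×21 → 19×21, cost 19·20·21 = 7980
((M1·(M2·(M3·M4)))·(M5·M6)): 27×19 by 19×21 → 27×21, cost 27·19·21 = 10773; cumulative 34371
Total: 34371 scalar multiplications.

34371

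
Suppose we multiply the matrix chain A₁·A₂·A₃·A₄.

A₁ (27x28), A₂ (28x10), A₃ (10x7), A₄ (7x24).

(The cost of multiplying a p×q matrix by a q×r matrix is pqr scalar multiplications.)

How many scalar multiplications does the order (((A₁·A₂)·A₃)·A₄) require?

(A₁·A₂): 27×28 by 28×10 → 27×10, cost 27·28·10 = 7560
((A₁·A₂)·A₃): 27×10 by 10×7 → 27×7, cost 27·10·7 = 1890; cumulative 9450
(((A₁·A₂)·A₃)·A₄): 27×7 by 7×24 → 27×24, cost 27·7·24 = 4536; cumulative 13986
Total: 13986 scalar multiplications.

13986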